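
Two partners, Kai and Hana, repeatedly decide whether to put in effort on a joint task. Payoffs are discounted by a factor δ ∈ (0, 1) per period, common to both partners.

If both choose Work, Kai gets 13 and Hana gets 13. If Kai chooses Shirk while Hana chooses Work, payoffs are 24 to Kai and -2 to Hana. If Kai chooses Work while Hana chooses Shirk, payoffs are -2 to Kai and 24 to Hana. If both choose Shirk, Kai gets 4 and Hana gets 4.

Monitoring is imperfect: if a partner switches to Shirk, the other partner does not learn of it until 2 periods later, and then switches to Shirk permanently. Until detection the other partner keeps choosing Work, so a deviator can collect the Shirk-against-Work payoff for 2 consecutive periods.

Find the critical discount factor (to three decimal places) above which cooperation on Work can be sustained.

0.742

Deviating for the 2 undetected periods gains 24−13 = 11 per period over cooperation, then loses 13−4 = 9 per period forever once punishment starts.
Gain: 11(1 + δ + … + δ^1); loss: 9·δ^2/(1−δ).
No profitable deviation ⇔ 11(1−δ^2) ≤ 9·δ^2, i.e. δ^2 ≥ 11/(11+9) = 11/20.
Hence δ ≥ (11/20)^(1/2) ≈ 0.742.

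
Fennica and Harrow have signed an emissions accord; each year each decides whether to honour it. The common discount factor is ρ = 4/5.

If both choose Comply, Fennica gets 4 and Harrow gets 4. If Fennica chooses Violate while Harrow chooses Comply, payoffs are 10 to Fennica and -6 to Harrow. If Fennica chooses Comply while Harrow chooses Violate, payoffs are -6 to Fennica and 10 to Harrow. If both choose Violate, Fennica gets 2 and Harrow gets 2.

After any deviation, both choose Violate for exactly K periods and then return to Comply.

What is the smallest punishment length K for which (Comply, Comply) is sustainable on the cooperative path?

7

No profitable deviation requires (4−2)(ρ+…+ρ^K) ≥ 10−4, i.e. ρ+…+ρ^K ≥ 3 ≈ 3.0000.
With ρ = 4/5, the partial sums are K=1: 0.8000, K=2: 1.4400, …, K=5: 2.6893, K=6: 2.9514, K=7: 3.1611.
K = 7 is the first length at which the sum reaches 3.0000.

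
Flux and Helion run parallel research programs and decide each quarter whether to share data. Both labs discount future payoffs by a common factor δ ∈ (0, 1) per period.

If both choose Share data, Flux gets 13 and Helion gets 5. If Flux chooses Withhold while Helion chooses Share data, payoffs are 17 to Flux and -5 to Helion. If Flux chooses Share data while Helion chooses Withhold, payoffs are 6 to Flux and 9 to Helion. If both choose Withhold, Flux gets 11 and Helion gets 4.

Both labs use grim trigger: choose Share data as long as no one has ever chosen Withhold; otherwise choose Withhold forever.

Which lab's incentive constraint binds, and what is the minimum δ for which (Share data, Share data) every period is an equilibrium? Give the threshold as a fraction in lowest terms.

Helion; δ ≥ 4/5

Flux's threshold: (17−13)/(17−11) = 2/3.
Helion's threshold: (9−5)/(9−4) = 4/5.
2/3 < 4/5, so Helion binds and δ* = 4/5.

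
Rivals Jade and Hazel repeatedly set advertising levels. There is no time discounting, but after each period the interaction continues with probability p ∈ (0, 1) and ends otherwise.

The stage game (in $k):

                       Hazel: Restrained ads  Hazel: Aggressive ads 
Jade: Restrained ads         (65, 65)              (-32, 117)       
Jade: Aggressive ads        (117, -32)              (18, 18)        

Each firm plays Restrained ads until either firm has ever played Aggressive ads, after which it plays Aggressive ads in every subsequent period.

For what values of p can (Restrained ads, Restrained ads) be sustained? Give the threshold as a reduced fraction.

With no time discounting, the continuation probability p plays the role of the discount factor.
Grim-trigger IC: 65/(1−p) ≥ 117 + 18p/(1−p) ⇒ p ≥ (117−65)/(117−18) = 52/99.

52/99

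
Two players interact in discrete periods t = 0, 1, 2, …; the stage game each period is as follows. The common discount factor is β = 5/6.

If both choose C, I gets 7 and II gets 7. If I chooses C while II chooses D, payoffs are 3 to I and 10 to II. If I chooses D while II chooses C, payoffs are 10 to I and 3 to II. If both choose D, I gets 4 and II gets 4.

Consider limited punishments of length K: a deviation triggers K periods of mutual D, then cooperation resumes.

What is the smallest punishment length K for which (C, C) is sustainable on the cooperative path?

2

IC: β(1−β^K)/(1−β) ≥ (10−7)/(7−4) = 1.
With β = 5/6: need 1 − β^K ≥ 1·(1−5/6)/(5/6), i.e. β^K ≤ 0.8000.
Since (5/6)^1 = 0.8333 and (5/6)^2 = 0.6944, the smallest such K is 2.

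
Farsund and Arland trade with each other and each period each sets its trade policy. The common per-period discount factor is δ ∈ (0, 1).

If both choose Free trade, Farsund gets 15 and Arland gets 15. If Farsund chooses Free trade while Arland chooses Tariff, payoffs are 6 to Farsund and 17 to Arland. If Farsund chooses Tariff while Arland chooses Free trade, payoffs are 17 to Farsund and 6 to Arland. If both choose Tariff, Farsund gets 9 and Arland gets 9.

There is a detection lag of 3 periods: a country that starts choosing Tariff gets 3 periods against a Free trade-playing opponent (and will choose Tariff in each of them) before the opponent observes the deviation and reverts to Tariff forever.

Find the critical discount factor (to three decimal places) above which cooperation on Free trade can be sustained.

0.630

The best deviation is to choose Tariff for all 3 undetected periods, earning 17 each, then 9 forever once detected.
Deviation value: 17(1−δ^3)/(1−δ) + 9δ^3/(1−δ); cooperation value: 15/(1−δ).
IC: 15 ≥ 17(1−δ^3) + 9δ^3 = 17 − 8δ^3.
So δ^3 ≥ 2/8 = 1/4, giving δ ≥ (1/4)^(1/3) ≈ 0.630.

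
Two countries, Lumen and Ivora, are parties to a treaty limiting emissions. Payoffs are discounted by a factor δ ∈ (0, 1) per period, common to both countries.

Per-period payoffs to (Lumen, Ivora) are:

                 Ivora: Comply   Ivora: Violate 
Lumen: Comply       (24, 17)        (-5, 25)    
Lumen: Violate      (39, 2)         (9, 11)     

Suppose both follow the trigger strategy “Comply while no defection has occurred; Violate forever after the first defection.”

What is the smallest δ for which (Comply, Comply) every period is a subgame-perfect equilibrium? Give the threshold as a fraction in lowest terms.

For Lumen: deviation gain 39−24 = 15, per-period punishment loss 24−9 = 15. IC gives δ ≥ 15/30 = 1/2.
For Ivora: gain 8, loss 6 per period, so δ ≥ 8/14 = 4/7.
The tighter constraint is Ivora's, so cooperation needs δ ≥ 4/7.

4/7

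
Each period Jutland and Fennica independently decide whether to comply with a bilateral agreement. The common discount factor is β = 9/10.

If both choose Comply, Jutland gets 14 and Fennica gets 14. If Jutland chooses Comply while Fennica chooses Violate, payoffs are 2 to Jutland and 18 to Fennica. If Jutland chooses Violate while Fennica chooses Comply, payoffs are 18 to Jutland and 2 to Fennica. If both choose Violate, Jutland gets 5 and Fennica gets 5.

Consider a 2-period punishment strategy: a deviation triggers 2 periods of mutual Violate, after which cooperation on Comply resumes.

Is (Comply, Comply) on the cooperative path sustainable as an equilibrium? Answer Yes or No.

Yes

IC: β+…+β^2 ≥ (18−14)/(14−5) = 4/9.
At β = 9/10: partial sum = 1.7100 ≥ 0.4444. Cooperation sustainable.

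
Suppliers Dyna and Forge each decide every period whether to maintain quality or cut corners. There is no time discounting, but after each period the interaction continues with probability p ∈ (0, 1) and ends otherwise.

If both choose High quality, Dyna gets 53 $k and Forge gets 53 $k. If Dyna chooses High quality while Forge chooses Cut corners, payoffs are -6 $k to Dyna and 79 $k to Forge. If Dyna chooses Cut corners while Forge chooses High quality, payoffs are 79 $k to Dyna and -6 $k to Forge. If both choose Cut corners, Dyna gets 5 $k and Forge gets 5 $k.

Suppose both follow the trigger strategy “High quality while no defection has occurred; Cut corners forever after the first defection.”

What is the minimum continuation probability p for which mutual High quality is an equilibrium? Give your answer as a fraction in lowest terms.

13/37

With no time discounting, the continuation probability p plays the role of the discount factor.
Grim-trigger IC: 53/(1−p) ≥ 79 + 5p/(1−p) ⇒ p ≥ (79−53)/(79−5) = 13/37.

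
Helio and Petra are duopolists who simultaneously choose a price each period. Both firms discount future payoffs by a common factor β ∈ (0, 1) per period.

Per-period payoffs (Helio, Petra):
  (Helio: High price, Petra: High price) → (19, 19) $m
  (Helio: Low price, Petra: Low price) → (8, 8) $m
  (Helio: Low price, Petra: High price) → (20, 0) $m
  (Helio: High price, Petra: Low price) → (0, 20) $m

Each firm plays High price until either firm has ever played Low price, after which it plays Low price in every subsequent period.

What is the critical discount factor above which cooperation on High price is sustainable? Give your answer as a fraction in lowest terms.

1/12

Cooperation forever yields 19 each period: 19/(1−β).
Deviating yields 20 once, then 8 forever: 20 + 8β/(1−β).
No profitable deviation requires 19/(1−β) ≥ 20 + 8β/(1−β).
Multiplying by (1−β): 19 ≥ 20(1−β) + 8β = 20 − 12β.
So 12β ≥ 1, i.e. β ≥ 1/12.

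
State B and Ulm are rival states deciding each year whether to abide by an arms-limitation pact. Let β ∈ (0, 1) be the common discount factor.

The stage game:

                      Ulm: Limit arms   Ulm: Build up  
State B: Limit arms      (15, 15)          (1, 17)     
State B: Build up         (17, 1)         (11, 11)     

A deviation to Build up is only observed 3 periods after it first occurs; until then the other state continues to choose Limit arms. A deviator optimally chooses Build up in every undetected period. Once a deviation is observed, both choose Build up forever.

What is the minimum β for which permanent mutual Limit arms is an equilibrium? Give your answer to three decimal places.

A deviator earns 17 for 3 periods, then 11 forever; cooperating earns 15 forever. Multiplying the IC by (1−β):
15 ≥ 17(1−β^3) + 11β^3, so 6·β^3 ≥ 2 and β^3 ≥ 1/3.
β ≥ (1/3)^(1/3) ≈ 0.693.

0.693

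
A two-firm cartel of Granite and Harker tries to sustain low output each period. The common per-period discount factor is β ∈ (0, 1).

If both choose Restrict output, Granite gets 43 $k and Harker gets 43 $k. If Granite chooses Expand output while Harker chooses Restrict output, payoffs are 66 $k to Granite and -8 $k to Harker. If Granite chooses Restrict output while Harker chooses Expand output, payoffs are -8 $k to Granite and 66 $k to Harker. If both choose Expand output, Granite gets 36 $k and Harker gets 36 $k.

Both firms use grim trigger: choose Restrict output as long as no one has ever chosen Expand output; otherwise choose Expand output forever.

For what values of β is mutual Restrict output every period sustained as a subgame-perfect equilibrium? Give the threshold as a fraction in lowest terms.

43/(1−β) ≥ 66 + 36β/(1−β)
43 ≥ 66 − 30β
β ≥ 23/30.

23/30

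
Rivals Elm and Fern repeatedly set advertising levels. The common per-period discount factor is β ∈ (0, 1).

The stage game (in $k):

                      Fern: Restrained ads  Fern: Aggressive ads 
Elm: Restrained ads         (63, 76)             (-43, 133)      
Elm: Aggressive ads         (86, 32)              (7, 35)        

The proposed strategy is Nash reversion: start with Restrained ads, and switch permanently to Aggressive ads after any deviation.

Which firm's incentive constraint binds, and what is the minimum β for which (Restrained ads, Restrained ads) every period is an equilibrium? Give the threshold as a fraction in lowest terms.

Fern; β ≥ 57/98

Elm: cooperation gives 63 each period; deviation gives 86 once then 7 forever.
  63/(1−β) ≥ 86 + 7β/(1−β) ⇒ β ≥ 23/79.
Fern: cooperation gives 76 each period; deviation gives 133 once then 35 forever.
  β ≥ 57/98.
Both must hold, so the binding constraint is Fern's: β ≥ 57/98.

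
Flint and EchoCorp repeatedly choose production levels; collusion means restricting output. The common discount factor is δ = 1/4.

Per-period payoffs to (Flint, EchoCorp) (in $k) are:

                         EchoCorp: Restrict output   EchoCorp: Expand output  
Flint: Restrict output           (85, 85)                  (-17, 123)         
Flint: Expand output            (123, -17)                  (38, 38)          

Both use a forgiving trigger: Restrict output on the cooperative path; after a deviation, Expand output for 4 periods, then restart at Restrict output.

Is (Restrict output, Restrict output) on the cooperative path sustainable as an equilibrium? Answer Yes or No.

IC: δ+…+δ^4 ≥ (123−85)/(85−38) = 38/47.
At δ = 1/4: partial sum = 0.3320 < 0.8085. Cooperation not sustainable.

No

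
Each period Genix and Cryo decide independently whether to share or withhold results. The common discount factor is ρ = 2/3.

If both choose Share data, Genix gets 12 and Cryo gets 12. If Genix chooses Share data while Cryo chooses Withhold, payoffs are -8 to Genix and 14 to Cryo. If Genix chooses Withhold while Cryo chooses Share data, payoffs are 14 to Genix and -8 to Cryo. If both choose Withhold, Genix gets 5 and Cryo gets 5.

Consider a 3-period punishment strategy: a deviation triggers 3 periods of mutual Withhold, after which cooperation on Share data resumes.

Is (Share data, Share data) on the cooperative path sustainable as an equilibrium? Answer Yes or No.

Yes

A one-shot deviation gives 14 now, then 5 for 3 periods, then back to 12.
Gain from deviating: (14−12) today; loss: (12−5) in each of the next 3 periods.
No-deviation condition: (12−5)(ρ+…+ρ^3) ≥ 14−12, i.e. ρ+…+ρ^3 ≥ 2/7.
At ρ = 2/3: ρ+…+ρ^3 = 1.4074 ≥ 0.2857.
So cooperation is sustainable.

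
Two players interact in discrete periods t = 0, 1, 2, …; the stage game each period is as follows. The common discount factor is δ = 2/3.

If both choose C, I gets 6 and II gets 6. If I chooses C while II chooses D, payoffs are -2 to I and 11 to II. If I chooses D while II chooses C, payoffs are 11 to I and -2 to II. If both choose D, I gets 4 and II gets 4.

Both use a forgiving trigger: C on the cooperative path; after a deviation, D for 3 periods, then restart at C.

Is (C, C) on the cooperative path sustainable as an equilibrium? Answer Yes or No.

No

Comparing payoff streams over the 4 periods until play realigns: cooperate → 6(1+δ+…+δ^3); deviate → 11 + 4(δ+…+δ^3).
Cooperation is sustained iff (6−4)(δ+…+δ^3) ≥ 11−6.
δ+…+δ^3 = 2/3·(1−(2/3)^3)/(1−2/3) = 1.4074, and (11−6)/(6−4) = 2.5000.
1.4074 < 2.5000, so cooperation is not sustainable.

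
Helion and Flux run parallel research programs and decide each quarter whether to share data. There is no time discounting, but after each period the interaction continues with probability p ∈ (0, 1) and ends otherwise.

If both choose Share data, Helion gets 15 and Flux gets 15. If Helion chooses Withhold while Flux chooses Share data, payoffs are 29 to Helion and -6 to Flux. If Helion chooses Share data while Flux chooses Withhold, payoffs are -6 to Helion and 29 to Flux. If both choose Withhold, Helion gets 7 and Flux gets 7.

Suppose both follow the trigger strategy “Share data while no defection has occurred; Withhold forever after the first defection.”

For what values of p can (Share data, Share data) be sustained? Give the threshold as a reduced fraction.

Expected cooperation value is 15 + p·15 + p²·15 + … = 15/(1−p); deviation gives 29 + p·7/(1−p).
15 ≥ 29(1−p) + 7p ⇒ 22p ≥ 14 ⇒ p ≥ 14/22 = 7/11.

7/11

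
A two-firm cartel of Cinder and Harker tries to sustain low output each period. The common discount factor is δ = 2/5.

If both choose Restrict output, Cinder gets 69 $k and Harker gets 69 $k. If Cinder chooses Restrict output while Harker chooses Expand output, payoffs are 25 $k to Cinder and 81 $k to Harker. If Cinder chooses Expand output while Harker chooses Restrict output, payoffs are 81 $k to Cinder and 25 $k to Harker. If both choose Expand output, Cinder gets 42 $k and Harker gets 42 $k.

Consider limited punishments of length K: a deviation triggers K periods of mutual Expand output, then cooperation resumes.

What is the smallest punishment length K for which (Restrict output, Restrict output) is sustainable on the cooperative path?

2

IC: δ(1−δ^K)/(1−δ) ≥ (81−69)/(69−42) = 4/9.
With δ = 2/5: need 1 − δ^K ≥ 4/9·(1−2/5)/(2/5), i.e. δ^K ≤ 0.3333.
Since (2/5)^1 = 0.4000 and (2/5)^2 = 0.1600, the smallest such K is 2.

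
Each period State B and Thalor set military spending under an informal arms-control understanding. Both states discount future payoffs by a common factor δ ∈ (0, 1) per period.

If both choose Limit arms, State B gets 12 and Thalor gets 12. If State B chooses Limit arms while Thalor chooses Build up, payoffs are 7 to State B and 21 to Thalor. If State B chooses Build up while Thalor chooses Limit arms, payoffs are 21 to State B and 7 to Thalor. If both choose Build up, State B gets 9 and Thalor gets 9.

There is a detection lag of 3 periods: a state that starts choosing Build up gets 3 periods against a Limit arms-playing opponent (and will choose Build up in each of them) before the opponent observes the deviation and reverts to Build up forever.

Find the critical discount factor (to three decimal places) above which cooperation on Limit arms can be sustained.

0.909

Deviating for the 3 undetected periods gains 21−12 = 9 per period over cooperation, then loses 12−9 = 3 per period forever once punishment starts.
Gain: 9(1 + δ + … + δ^2); loss: 3·δ^3/(1−δ).
No profitable deviation ⇔ 9(1−δ^3) ≤ 3·δ^3, i.e. δ^3 ≥ 9/(9+3) = 3/4.
Hence δ ≥ (3/4)^(1/3) ≈ 0.909.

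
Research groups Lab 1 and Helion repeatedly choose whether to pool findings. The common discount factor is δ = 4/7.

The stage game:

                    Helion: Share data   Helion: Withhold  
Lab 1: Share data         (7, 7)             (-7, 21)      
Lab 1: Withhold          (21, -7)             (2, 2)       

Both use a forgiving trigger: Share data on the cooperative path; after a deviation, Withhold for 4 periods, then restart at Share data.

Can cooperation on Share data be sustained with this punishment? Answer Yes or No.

IC: δ+…+δ^4 ≥ (21−7)/(7−2) = 14/5.
At δ = 4/7: partial sum = 1.1912 < 2.8000. Cooperation not sustainable.

No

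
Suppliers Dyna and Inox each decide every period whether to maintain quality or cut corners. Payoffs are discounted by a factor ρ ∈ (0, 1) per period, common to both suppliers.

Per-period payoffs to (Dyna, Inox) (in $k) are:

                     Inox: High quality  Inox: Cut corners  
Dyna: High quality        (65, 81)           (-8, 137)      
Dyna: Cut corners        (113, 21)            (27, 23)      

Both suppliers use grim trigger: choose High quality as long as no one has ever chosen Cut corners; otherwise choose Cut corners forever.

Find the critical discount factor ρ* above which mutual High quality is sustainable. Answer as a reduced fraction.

Dyna's threshold: (113−65)/(113−27) = 24/43.
Inox's threshold: (137−81)/(137−23) = 28/57.
24/43 > 28/57, so Dyna binds and ρ* = 24/43.

24/43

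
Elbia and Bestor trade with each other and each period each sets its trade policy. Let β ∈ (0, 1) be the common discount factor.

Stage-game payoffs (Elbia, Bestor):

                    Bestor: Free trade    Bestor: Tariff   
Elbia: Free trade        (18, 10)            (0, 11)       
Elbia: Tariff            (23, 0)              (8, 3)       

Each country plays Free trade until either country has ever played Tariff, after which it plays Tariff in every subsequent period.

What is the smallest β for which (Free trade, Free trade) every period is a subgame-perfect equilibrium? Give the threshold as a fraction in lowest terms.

For Elbia: deviation gain 23−18 = 5, per-period punishment loss 18−8 = 10. IC gives β ≥ 5/15 = 1/3.
For Bestor: gain 1, loss 7 per period, so β ≥ 1/8.
The tighter constraint is Elbia's, so cooperation needs β ≥ 1/3.

1/3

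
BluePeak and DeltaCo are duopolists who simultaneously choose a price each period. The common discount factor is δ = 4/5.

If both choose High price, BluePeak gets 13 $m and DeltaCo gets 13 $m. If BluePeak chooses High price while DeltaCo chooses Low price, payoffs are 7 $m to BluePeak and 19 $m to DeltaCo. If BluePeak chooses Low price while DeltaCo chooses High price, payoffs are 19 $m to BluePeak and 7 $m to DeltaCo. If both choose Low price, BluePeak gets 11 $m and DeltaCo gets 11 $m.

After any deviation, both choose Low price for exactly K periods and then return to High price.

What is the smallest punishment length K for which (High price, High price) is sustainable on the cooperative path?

7

Need Σ_{k=1}^{K} δ^k ≥ (19−13)/(13−11) = 3.0000 at δ = 4/5.
At K = 6 the sum is 2.9514 < 3.0000; at K = 7 it is 3.1611 ≥ 3.0000.
So the minimum punishment length is K = 7.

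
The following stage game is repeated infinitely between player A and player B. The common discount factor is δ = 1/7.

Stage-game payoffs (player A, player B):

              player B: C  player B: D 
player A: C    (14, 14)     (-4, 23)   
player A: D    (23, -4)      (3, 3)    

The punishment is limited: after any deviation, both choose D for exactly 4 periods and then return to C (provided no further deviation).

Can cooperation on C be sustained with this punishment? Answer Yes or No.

IC: δ+…+δ^4 ≥ (23−14)/(14−3) = 9/11.
At δ = 1/7: partial sum = 0.1666 < 0.8182. Cooperation not sustainable.

No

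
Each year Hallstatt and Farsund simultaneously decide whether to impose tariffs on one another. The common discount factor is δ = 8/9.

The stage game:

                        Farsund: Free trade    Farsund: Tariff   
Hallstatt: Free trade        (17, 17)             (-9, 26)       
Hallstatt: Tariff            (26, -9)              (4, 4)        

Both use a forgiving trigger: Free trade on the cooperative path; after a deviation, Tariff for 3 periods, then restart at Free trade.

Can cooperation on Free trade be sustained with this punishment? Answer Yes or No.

A one-shot deviation gives 26 now, then 4 for 3 periods, then back to 17.
Gain from deviating: (26−17) today; loss: (17−4) in each of the next 3 periods.
No-deviation condition: (17−4)(δ+…+δ^3) ≥ 26−17, i.e. δ+…+δ^3 ≥ 9/13.
At δ = 8/9: δ+…+δ^3 = 2.3813 ≥ 0.6923.
So cooperation is sustainable.

Yes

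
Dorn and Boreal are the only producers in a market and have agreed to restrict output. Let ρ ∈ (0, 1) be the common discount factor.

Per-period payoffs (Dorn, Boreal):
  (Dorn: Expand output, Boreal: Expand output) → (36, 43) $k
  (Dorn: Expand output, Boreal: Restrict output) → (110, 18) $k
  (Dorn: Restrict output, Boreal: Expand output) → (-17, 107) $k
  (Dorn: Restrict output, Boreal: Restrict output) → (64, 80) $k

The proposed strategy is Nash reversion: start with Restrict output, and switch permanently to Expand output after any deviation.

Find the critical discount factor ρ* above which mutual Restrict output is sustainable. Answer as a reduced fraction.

23/37

Dorn: cooperation gives 64 each period; deviation gives 110 once then 36 forever.
  64/(1−ρ) ≥ 110 + 36ρ/(1−ρ) ⇒ ρ ≥ 46/74 = 23/37.
Boreal: cooperation gives 80 each period; deviation gives 107 once then 43 forever.
  ρ ≥ 27/64.
Both must hold, so the binding constraint is Dorn's: ρ ≥ 23/37.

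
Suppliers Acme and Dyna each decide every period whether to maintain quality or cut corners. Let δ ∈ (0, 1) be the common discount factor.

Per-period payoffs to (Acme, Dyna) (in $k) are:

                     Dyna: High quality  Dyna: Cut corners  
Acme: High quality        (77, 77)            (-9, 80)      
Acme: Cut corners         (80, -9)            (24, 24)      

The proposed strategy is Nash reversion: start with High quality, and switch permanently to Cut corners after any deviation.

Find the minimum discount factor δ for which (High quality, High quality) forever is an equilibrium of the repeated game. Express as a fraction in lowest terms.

Cooperation forever yields 77 each period: 77/(1−δ).
Deviating yields 80 once, then 24 forever: 80 + 24δ/(1−δ).
No profitable deviation requires 77/(1−δ) ≥ 80 + 24δ/(1−δ).
Multiplying by (1−δ): 77 ≥ 80(1−δ) + 24δ = 80 − 56δ.
So 56δ ≥ 3, i.e. δ ≥ 3/56.

3/56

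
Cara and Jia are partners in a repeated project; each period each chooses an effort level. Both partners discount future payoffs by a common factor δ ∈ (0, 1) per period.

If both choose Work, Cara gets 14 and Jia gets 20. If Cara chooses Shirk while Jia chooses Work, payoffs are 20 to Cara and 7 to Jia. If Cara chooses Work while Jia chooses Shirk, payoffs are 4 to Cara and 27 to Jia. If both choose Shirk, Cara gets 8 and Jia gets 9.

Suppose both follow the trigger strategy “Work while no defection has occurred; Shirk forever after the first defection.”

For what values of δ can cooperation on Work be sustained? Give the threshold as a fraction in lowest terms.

1/2

For Cara: deviation gain 20−14 = 6, per-period punishment loss 14−8 = 6. IC gives δ ≥ 6/12 = 1/2.
For Jia: gain 7, loss 11 per period, so δ ≥ 7/18.
The tighter constraint is Cara's, so cooperation needs δ ≥ 1/2.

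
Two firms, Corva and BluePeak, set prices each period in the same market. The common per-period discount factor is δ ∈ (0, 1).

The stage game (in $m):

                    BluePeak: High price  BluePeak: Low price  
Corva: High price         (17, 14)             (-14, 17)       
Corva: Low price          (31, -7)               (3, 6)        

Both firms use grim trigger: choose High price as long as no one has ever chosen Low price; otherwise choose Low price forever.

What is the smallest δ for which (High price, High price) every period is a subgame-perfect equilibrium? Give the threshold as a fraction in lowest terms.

For Corva: deviation gain 31−17 = 14, per-period punishment loss 17−3 = 14. IC gives δ ≥ 14/28 = 1/2.
For BluePeak: gain 3, loss 8 per period, so δ ≥ 3/11.
The tighter constraint is Corva's, so cooperation needs δ ≥ 1/2.

1/2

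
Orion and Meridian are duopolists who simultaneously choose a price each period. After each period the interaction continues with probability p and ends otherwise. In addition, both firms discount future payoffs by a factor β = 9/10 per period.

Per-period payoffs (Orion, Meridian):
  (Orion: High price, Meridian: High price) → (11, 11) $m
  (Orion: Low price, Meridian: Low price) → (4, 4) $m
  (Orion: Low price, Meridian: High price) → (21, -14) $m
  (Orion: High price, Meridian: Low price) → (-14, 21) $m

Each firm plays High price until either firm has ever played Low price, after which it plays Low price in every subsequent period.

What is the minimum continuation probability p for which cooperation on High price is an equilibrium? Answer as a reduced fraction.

Expected continuation weight on next period's payoff is β·p = 9/10·p, which plays the role of the discount factor.
Cooperation requires 9/10·p ≥ (21−11)/(21−4) = 10/17, hence p ≥ 100/153.

100/153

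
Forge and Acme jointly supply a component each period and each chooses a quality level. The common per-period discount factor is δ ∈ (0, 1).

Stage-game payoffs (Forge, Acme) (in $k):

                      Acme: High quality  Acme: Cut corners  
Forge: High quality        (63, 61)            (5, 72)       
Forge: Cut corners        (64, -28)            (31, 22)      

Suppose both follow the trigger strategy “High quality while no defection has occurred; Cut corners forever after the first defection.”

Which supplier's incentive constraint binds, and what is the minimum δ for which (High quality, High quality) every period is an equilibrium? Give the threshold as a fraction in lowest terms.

Acme; δ ≥ 11/50

Forge: cooperation gives 63 each period; deviation gives 64 once then 31 forever.
  63/(1−δ) ≥ 64 + 31δ/(1−δ) ⇒ δ ≥ 1/33.
Acme: cooperation gives 61 each period; deviation gives 72 once then 22 forever.
  δ ≥ 11/50.
Both must hold, so the binding constraint is Acme's: δ ≥ 11/50.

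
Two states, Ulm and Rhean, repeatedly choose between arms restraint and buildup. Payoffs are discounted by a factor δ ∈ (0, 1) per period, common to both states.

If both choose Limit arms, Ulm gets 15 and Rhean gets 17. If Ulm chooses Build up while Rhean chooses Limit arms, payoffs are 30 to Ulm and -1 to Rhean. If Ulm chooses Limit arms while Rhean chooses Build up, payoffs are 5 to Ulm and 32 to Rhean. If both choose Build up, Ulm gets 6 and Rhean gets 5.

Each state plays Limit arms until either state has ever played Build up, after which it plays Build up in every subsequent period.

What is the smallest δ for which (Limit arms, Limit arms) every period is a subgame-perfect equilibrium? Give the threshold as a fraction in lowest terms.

5/8

Ulm's threshold: (30−15)/(30−6) = 5/8.
Rhean's threshold: (32−17)/(32−5) = 5/9.
5/8 > 5/9, so Ulm binds and δ* = 5/8.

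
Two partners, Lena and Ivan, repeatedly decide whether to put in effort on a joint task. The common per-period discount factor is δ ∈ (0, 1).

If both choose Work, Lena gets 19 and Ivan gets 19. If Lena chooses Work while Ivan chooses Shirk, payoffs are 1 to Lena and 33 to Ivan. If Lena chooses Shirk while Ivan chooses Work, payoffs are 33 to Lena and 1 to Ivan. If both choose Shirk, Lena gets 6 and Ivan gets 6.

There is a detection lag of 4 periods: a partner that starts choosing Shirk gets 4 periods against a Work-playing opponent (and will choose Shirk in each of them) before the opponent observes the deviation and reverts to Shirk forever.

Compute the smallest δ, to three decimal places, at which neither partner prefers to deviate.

0.849

A deviator earns 33 for 4 periods, then 6 forever; cooperating earns 19 forever. Multiplying the IC by (1−δ):
19 ≥ 33(1−δ^4) + 6δ^4, so 27·δ^4 ≥ 14 and δ^4 ≥ 14/27.
δ ≥ (14/27)^(1/4) ≈ 0.849.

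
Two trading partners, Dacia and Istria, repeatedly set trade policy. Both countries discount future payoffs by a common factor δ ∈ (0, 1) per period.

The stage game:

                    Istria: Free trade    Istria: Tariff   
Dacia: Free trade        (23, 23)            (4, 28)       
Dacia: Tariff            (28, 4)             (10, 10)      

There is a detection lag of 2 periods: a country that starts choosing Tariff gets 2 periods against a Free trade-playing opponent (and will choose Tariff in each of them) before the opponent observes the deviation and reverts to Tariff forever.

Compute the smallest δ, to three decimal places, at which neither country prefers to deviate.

A deviator earns 28 for 2 periods, then 10 forever; cooperating earns 23 forever. Multiplying the IC by (1−δ):
23 ≥ 28(1−δ^2) + 10δ^2, so 18·δ^2 ≥ 5 and δ^2 ≥ 5/18.
δ ≥ (5/18)^(1/2) ≈ 0.527.

0.527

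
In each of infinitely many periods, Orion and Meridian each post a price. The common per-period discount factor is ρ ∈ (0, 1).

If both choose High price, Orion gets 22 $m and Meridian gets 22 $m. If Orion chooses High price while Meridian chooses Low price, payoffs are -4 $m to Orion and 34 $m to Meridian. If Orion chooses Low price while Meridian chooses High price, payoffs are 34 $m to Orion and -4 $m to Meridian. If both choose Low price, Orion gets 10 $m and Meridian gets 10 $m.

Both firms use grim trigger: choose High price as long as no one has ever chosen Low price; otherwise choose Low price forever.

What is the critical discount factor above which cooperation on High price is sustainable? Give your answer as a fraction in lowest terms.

1/2

One-period gain from deviating is 34 − 22 = 12. The loss is 22 − 10 = 12 in every subsequent period, with present value 12·ρ/(1−ρ).
Deviation is unprofitable when 12·ρ/(1−ρ) ≥ 12, i.e. ρ/(1−ρ) ≥ 1.
Equivalently ρ ≥ 12/(12+12) = 1/2.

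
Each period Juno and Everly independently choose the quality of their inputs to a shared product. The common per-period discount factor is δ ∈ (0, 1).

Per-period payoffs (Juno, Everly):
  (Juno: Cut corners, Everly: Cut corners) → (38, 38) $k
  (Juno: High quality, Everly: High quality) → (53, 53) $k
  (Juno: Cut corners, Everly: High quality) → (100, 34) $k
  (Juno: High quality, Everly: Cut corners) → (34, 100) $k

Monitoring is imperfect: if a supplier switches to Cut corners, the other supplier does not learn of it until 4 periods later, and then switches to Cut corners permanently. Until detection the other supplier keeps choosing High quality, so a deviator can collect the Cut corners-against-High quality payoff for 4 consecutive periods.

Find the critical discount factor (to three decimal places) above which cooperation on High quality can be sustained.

0.933

The best deviation is to choose Cut corners for all 4 undetected periods, earning 100 each, then 38 forever once detected.
Deviation value: 100(1−δ^4)/(1−δ) + 38δ^4/(1−δ); cooperation value: 53/(1−δ).
IC: 53 ≥ 100(1−δ^4) + 38δ^4 = 100 − 62δ^4.
So δ^4 ≥ 47/62, giving δ ≥ (47/62)^(1/4) ≈ 0.933.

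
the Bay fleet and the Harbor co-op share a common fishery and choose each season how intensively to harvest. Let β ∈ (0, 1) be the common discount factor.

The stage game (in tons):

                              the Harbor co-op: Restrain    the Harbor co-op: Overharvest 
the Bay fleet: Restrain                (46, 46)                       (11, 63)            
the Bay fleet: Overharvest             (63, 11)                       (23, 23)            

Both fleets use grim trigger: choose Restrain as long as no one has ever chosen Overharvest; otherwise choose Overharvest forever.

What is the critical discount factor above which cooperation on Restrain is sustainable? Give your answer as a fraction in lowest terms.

17/40

Cooperation forever yields 46 each period: 46/(1−β).
Deviating yields 63 once, then 23 forever: 63 + 23β/(1−β).
No profitable deviation requires 46/(1−β) ≥ 63 + 23β/(1−β).
Multiplying by (1−β): 46 ≥ 63(1−β) + 23β = 63 − 40β.
So 40β ≥ 17, i.e. β ≥ 17/40.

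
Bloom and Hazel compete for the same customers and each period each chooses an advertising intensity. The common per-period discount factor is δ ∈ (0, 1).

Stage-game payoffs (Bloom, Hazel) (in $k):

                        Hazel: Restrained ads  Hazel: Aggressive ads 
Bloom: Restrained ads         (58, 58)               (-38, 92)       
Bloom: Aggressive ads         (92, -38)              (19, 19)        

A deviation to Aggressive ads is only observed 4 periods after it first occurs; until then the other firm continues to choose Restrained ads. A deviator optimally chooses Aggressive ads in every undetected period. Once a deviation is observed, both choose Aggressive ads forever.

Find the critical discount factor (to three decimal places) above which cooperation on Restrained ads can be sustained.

0.826

A deviator earns 92 for 4 periods, then 19 forever; cooperating earns 58 forever. Multiplying the IC by (1−δ):
58 ≥ 92(1−δ^4) + 19δ^4, so 73·δ^4 ≥ 34 and δ^4 ≥ 34/73.
δ ≥ (34/73)^(1/4) ≈ 0.826.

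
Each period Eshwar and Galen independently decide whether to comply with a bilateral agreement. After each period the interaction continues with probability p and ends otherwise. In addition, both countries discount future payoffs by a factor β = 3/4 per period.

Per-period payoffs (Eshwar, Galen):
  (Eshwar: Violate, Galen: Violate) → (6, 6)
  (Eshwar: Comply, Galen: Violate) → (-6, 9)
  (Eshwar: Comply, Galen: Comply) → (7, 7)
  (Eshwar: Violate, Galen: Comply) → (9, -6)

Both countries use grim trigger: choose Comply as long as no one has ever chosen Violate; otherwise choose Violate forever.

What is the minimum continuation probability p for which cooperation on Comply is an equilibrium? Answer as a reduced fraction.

Expected continuation weight on next period's payoff is β·p = 3/4·p, which plays the role of the discount factor.
Cooperation requires 3/4·p ≥ (9−7)/(9−6) = 2/3, hence p ≥ 8/9.

8/9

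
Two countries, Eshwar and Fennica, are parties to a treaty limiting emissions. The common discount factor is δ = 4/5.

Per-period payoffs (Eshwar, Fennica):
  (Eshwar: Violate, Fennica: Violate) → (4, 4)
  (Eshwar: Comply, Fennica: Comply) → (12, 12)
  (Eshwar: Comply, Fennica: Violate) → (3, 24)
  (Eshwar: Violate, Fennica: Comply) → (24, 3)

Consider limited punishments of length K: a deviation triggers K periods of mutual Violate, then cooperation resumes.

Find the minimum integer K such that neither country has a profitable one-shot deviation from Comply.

Need Σ_{k=1}^{K} δ^k ≥ (24−12)/(12−4) = 1.5000 at δ = 4/5.
At K = 2 the sum is 1.4400 < 1.5000; at K = 3 it is 1.9520 ≥ 1.5000.
So the minimum punishment length is K = 3.

3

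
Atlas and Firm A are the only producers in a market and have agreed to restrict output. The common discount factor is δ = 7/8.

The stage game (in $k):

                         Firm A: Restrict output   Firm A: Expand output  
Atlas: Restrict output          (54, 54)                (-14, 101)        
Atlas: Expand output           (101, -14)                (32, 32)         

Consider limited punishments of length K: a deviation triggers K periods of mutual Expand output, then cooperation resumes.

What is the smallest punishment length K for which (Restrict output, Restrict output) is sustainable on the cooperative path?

3

Need Σ_{k=1}^{K} δ^k ≥ (101−54)/(54−32) = 2.1364 at δ = 7/8.
At K = 2 the sum is 1.6406 < 2.1364; at K = 3 it is 2.3105 ≥ 2.1364.
So the minimum punishment length is K = 3.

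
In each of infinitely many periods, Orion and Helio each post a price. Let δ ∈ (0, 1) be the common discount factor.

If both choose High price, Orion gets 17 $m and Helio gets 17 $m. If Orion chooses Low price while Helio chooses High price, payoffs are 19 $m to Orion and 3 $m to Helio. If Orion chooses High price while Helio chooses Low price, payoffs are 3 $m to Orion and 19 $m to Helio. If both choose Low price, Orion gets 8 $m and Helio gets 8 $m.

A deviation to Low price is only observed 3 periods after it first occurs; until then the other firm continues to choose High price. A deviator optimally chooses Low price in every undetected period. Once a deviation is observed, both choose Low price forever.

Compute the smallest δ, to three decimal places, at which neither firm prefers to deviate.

Deviating for the 3 undetected periods gains 19−17 = 2 per period over cooperation, then loses 17−8 = 9 per period forever once punishment starts.
Gain: 2(1 + δ + … + δ^2); loss: 9·δ^3/(1−δ).
No profitable deviation ⇔ 2(1−δ^3) ≤ 9·δ^3, i.e. δ^3 ≥ 2/(2+9) = 2/11.
Hence δ ≥ (2/11)^(1/3) ≈ 0.567.

0.567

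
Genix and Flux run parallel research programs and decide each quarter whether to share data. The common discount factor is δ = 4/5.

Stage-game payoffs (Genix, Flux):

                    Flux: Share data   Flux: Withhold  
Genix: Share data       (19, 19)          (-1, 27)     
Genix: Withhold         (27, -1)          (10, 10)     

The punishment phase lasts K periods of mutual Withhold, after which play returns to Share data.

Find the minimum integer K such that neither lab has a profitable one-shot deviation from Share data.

2

IC: δ(1−δ^K)/(1−δ) ≥ (27−19)/(19−10) = 8/9.
With δ = 4/5: need 1 − δ^K ≥ 8/9·(1−4/5)/(4/5), i.e. δ^K ≤ 0.7778.
Since (4/5)^1 = 0.8000 and (4/5)^2 = 0.6400, the smallest such K is 2.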